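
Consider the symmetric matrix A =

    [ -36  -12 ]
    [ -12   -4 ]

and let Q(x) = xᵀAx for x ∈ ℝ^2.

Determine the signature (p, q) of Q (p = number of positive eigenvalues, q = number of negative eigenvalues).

Applying the same elementary operations to the rows and columns of A produces a congruent diagonal matrix with entries -36, 0.
Counting signs: 1 negative, 1 zero.

(0, 1)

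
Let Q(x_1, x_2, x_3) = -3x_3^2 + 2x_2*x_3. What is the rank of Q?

2

The symmetric matrix is A = [[0, 0, 0], [0, 0, 1], [0, 1, -3]].
Row reduction of A gives 2 nonzero rows, so rank A = 2.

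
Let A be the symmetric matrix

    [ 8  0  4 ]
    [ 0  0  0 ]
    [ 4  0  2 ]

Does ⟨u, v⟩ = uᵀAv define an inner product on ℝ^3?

Row-reducing A symmetrically gives the diagonal entries 8, 0, 0.
That gives 1 positive, 2 zero pivots.
Hence Q is positive semidefinite.
⟨·,·⟩ is an inner product exactly when A is positive definite.

no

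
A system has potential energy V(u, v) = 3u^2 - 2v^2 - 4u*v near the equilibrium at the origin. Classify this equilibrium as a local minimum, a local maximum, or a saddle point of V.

saddle point

The Hessian at the origin is H = [[6, -4], [-4, -4]].
det H = 6·-4 − (-4)² = -40 < 0, so H is indefinite.
Therefore the origin is a saddle point.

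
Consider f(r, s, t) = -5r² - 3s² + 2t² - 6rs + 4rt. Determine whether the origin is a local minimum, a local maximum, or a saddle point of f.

The Hessian at the origin is H = [[-10, -6, 4], [-6, -6, 0], [4, 0, 4]].
An LDLᵀ factorisation of H has diagonal entries -10, -12/5, 8.
Counting signs: 1 positive, 2 negative.
H is indefinite, so the origin is a saddle point.

saddle point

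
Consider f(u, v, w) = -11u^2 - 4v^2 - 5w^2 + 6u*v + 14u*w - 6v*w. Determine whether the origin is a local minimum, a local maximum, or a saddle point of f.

local maximum

The Hessian at the origin is H = [[-22, 6, 14], [6, -8, -6], [14, -6, -10]].
Congruent diagonalization of H (simultaneous row and column reduction) yields pivots -22, -70/11, -12/35.
That gives 3 negative pivots.
H is negative definite, so the origin is a strict local maximum.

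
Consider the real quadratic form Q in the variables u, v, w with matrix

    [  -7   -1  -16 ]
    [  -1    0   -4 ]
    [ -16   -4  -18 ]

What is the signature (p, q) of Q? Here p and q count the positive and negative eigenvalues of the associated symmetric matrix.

Symmetric row and column elimination reduces A to a congruent diagonal form with pivots -7, 1/7, -2.
So there are 1 positive, 2 negative pivots.

(1, 2)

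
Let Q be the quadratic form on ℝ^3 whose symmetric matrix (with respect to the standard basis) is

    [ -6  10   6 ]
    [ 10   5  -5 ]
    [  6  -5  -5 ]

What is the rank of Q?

Row-reducing A symmetrically gives the diagonal entries -6, 65/3, -2/13.
So there are 1 positive, 2 negative pivots.
The rank is the number of nonzero pivots: 3.

3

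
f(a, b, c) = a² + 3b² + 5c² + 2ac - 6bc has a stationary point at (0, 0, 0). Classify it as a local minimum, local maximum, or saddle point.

local minimum

The Hessian at the origin is H = [[2, 0, 2], [0, 6, -6], [2, -6, 10]].
Congruent diagonalization of H (simultaneous row and column reduction) yields pivots 2, 6, 2.
That gives 3 positive pivots.
H is positive definite, so the origin is a strict local minimum.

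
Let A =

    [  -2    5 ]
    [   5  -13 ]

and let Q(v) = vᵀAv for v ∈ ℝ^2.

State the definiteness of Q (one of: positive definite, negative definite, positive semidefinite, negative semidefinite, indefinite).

Leading principal minors: Δ_1 = -2, Δ_2 = 1.
The signs alternate starting with Δ_1 < 0, so by Sylvester's criterion Q is negative definite.

negative definite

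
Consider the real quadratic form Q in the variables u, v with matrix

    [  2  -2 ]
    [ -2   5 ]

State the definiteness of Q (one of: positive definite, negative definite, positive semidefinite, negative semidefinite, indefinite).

positive definite

For the 2×2 matrix [[2, -2], [-2, 5]]: det = 2·5 − (-2)² = 6, trace = 7.
det > 0 so both eigenvalues share the sign of the trace; trace = 7 > 0 ⇒ both positive.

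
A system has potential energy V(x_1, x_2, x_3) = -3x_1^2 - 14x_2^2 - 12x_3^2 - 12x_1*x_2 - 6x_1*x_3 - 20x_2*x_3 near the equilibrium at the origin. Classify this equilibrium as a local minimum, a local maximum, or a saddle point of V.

local maximum

The Hessian at the origin is H = [[-6, -12, -6], [-12, -28, -20], [-6, -20, -24]].
Row-reducing H symmetrically gives the diagonal entries -6, -4, -2.
Counting signs: 3 negative.
H is negative definite, so the origin is a strict local maximum.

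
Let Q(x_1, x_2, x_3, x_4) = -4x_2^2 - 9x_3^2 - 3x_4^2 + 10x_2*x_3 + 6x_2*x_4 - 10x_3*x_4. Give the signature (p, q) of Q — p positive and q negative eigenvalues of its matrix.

The associated matrix is A = [[0, 0, 0, 0], [0, -4, 5, 3], [0, 5, -9, -5], [0, 3, -5, -3]].
Symmetric row and column elimination reduces A to a congruent diagonal form with pivots 0, -4, -11/4, -2/11.
So there are 3 negative, 1 zero pivots.

(0, 3)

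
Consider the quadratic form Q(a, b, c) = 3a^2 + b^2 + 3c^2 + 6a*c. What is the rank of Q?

2

Write A = [[3, 0, 3], [0, 1, 0], [3, 0, 3]].
Symmetric row and column elimination reduces A to a congruent diagonal form with pivots 3, 1, 0.
That gives 2 positive, 1 zero pivots.
The rank is the number of nonzero pivots: 2.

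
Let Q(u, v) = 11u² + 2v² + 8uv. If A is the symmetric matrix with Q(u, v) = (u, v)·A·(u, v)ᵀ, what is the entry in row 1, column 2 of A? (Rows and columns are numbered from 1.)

4

The coefficient of u·v in Q is 8. For a symmetric A this equals A[1,2] + A[2,1] = 2·A[1,2].
So A[1,2] = 8/2 = 4.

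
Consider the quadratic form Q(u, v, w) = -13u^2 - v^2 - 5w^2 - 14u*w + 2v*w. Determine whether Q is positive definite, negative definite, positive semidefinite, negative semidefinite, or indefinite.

The symmetric matrix of Q is A = [[-13, 0, -7], [0, -1, 1], [-7, 1, -5]].
Leading principal minors: Δ_1 = -13, Δ_2 = 13, Δ_3 = -3.
The signs alternate starting with Δ_1 < 0, so by Sylvester's criterion Q is negative definite.

negative definite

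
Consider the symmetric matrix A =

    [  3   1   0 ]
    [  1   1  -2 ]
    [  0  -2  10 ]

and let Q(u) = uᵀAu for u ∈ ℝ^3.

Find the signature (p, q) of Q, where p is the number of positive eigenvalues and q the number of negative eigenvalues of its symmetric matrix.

Congruent diagonalization of A (simultaneous row and column reduction) yields pivots 3, 2/3, 4.
Counting signs: 3 positive.

(3, 0)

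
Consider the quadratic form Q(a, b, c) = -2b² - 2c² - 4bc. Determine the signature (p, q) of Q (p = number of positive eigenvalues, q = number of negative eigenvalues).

The symmetric matrix is A = [[0, 0, 0], [0, -2, -2], [0, -2, -2]].
Row-reducing A symmetrically gives the diagonal entries 0, -2, 0.
So there are 1 negative, 2 zero pivots.

(0, 1)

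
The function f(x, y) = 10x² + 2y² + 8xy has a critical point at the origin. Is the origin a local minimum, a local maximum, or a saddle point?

local minimum

The Hessian at the origin is H = [[20, 8], [8, 4]].
det H = 20·4 − (8)² = 16 > 0 and H[1,1] = 20 > 0, so H is positive definite.
Therefore the origin is a local minimum.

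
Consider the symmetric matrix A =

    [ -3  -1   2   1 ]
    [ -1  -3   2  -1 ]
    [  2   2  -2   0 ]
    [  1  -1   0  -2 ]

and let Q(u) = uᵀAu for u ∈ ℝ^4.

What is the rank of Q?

Applying the same elementary operations to the rows and columns of A produces a congruent diagonal matrix with entries -3, -8/3, 0, -1.
So there are 3 negative, 1 zero pivots.
The rank is the number of nonzero pivots: 3.

3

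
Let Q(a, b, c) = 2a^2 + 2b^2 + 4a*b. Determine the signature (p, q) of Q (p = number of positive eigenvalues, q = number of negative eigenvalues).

(1, 0)

Write A = [[2, 2, 0], [2, 2, 0], [0, 0, 0]].
Applying the same elementary operations to the rows and columns of A produces a congruent diagonal matrix with entries 2, 0, 0.
So there are 1 positive, 2 zero pivots.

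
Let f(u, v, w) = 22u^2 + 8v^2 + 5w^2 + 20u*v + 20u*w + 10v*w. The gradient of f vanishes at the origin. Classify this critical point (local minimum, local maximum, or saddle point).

The Hessian at the origin is H = [[44, 20, 20], [20, 16, 10], [20, 10, 10]].
An LDLᵀ factorisation of H has diagonal entries 44, 76/11, 15/19.
That gives 3 positive pivots.
H is positive definite, so the origin is a strict local minimum.

local minimum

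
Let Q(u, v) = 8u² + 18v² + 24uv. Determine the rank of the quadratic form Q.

The associated matrix is A = [[8, 12], [12, 18]].
Applying the same elementary operations to the rows and columns of A produces a congruent diagonal matrix with entries 8, 0.
Counting signs: 1 positive, 1 zero.
The rank is the number of nonzero pivots: 1.

1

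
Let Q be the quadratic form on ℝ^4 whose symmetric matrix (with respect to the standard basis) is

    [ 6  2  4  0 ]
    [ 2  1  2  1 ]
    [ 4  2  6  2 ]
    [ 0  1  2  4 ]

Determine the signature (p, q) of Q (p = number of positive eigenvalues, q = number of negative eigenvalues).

(4, 0)

Symmetric row and column elimination reduces A to a congruent diagonal form with pivots 6, 1/3, 2, 1.
Counting signs: 4 positive.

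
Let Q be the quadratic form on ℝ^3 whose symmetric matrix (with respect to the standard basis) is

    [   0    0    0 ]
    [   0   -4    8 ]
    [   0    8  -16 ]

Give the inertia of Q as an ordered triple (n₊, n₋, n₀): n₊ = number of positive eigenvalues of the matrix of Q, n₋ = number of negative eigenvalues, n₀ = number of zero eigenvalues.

(0, 1, 2)

Congruent diagonalization of A (simultaneous row and column reduction) yields pivots 0, -4, 0.
That gives 1 negative, 2 zero pivots.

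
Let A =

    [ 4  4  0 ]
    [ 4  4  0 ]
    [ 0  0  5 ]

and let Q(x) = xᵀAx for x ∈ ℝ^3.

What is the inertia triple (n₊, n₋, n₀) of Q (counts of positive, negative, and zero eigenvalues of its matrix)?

(2, 0, 1)

Applying the same elementary operations to the rows and columns of A produces a congruent diagonal matrix with entries 4, 0, 5.
That gives 2 positive, 1 zero pivots.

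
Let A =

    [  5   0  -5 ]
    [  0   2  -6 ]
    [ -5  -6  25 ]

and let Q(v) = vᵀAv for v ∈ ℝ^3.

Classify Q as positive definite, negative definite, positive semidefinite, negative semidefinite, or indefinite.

positive definite

Leading principal minors: Δ_1 = 5, Δ_2 = 10, Δ_3 = 20.
All leading principal minors are positive, so by Sylvester's criterion Q is positive definite.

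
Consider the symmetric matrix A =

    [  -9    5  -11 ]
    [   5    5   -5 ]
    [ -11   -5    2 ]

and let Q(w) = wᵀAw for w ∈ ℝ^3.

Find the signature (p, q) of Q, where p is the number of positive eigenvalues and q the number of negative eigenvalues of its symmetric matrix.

Row-reducing A symmetrically gives the diagonal entries -9, 70/9, -3/7.
That gives 1 positive, 2 negative pivots.

(1, 2)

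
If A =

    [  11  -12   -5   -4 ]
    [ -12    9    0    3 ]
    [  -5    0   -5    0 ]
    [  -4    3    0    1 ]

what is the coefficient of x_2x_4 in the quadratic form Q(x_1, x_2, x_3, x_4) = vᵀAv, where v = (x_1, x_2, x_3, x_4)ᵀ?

6

The coefficient of x_2x_4 is A[2,4] + A[4,2] = 2·3 = 6.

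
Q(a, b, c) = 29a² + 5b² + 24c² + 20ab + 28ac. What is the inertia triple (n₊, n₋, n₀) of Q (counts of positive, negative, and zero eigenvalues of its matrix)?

(3, 0, 0)

The associated matrix is A = [[29, 10, 14], [10, 5, 0], [14, 0, 24]].
Applying the same elementary operations to the rows and columns of A produces a congruent diagonal matrix with entries 29, 45/29, 20/9.
That gives 3 positive pivots.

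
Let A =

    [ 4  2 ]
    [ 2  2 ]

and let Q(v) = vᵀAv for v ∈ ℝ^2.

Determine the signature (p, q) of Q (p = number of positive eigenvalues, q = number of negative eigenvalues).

(2, 0)

An LDLᵀ factorisation of A has diagonal entries 4, 1.
Counting signs: 2 positive.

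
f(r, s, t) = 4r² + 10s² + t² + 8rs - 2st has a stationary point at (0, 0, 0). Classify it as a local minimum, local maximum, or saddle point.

The Hessian at the origin is H = [[8, 8, 0], [8, 20, -2], [0, -2, 2]].
Symmetric row and column elimination reduces H to a congruent diagonal form with pivots 8, 12, 5/3.
That gives 3 positive pivots.
H is positive definite, so the origin is a strict local minimum.

local minimum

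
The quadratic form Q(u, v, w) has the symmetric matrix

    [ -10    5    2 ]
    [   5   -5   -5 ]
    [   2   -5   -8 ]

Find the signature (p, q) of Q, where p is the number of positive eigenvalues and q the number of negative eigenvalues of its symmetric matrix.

Symmetric row and column elimination reduces A to a congruent diagonal form with pivots -10, -5/2, -6/5.
Counting signs: 3 negative.

(0, 3)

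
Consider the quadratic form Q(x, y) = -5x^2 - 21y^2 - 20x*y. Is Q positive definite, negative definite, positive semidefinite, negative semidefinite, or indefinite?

negative definite

The symmetric matrix of Q is A = [[-5, -10], [-10, -21]].
Leading principal minors: Δ_1 = -5, Δ_2 = 5.
The signs alternate starting with Δ_1 < 0, so by Sylvester's criterion Q is negative definite.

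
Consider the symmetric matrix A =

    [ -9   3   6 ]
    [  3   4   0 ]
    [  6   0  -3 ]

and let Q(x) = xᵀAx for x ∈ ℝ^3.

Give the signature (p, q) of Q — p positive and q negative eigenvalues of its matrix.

Row-reducing A symmetrically gives the diagonal entries -9, 5, 1/5.
That gives 2 positive, 1 negative pivots.

(2, 1)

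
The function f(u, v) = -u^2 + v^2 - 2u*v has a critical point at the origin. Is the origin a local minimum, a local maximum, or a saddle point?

The Hessian at the origin is H = [[-2, -2], [-2, 2]].
det H = -2·2 − (-2)² = -8 < 0, so H is indefinite.
Therefore the origin is a saddle point.

saddle point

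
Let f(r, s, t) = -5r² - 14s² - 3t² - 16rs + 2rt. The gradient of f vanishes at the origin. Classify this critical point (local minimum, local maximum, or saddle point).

The Hessian at the origin is H = [[-10, -16, 2], [-16, -28, 0], [2, 0, -6]].
Row-reducing H symmetrically gives the diagonal entries -10, -12/5, -4/3.
Counting signs: 3 negative.
H is negative definite, so the origin is a strict local maximum.

local maximum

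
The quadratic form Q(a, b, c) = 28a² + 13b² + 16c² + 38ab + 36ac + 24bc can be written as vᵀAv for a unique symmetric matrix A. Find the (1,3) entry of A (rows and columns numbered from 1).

The coefficient of a·c in Q is 36. For a symmetric A this equals A[1,3] + A[3,1] = 2·A[1,3].
So A[1,3] = 36/2 = 18.

18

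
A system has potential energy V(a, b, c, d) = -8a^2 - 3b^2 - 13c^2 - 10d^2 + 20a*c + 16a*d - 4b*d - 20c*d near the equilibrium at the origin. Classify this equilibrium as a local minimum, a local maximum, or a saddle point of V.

The Hessian at the origin is H = [[-16, 0, 20, 16], [0, -6, 0, -4], [20, 0, -26, -20], [16, -4, -20, -20]].
Row-reducing H symmetrically gives the diagonal entries -16, -6, -1, -4/3.
Counting signs: 4 negative.
H is negative definite, so the origin is a strict local maximum.

local maximum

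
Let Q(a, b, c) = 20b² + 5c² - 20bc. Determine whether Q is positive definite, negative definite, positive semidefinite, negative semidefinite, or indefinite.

The symmetric matrix is A = [[0, 0, 0], [0, 20, -10], [0, -10, 5]].
Row-reducing A symmetrically gives the diagonal entries 0, 20, 0.
So there are 1 positive, 2 zero pivots.
Hence Q is positive semidefinite.

positive semidefinite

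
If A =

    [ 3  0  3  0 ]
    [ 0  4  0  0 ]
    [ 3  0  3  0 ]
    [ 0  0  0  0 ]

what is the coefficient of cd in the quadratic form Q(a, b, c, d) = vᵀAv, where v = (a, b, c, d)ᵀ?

0

The coefficient of cd is A[3,4] + A[4,3] = 2·0 = 0.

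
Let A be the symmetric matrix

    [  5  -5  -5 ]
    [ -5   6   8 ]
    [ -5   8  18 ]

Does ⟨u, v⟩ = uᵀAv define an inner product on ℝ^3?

Leading principal minors: Δ_1 = 5, Δ_2 = 5, Δ_3 = 20.
All leading principal minors are positive, so by Sylvester's criterion Q is positive definite.
⟨·,·⟩ is an inner product exactly when A is positive definite.

yes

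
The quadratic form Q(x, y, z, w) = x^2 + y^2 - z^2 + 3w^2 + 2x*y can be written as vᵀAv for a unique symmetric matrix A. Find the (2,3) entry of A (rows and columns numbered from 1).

The coefficient of y·z in Q is 0. For a symmetric A this equals A[2,3] + A[3,2] = 2·A[2,3].
So A[2,3] = 0/2 = 0.

0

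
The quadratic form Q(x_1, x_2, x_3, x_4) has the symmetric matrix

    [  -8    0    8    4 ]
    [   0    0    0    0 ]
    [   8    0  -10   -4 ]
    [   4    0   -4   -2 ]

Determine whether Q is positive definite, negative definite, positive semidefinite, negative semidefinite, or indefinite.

Symmetric row and column elimination reduces A to a congruent diagonal form with pivots -8, 0, -2, 0.
That gives 2 negative, 2 zero pivots.
Hence Q is negative semidefinite.

negative semidefinite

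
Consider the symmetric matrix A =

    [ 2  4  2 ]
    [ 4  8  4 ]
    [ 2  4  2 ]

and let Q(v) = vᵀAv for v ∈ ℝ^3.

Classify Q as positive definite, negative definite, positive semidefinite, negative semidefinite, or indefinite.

positive semidefinite

Symmetric row and column elimination reduces A to a congruent diagonal form with pivots 2, 0, 0.
That gives 1 positive, 2 zero pivots.
Hence Q is positive semidefinite.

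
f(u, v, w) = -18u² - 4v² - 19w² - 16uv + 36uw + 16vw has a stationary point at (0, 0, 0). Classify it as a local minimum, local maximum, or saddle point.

local maximum

The Hessian at the origin is H = [[-36, -16, 36], [-16, -8, 16], [36, 16, -38]].
Congruent diagonalization of H (simultaneous row and column reduction) yields pivots -36, -8/9, -2.
That gives 3 negative pivots.
H is negative definite, so the origin is a strict local maximum.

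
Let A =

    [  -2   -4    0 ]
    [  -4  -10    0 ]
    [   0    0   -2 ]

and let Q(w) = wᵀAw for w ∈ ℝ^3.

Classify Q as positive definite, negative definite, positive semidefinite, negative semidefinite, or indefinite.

negative definite

Leading principal minors: Δ_1 = -2, Δ_2 = 4, Δ_3 = -8.
The signs alternate starting with Δ_1 < 0, so by Sylvester's criterion Q is negative definite.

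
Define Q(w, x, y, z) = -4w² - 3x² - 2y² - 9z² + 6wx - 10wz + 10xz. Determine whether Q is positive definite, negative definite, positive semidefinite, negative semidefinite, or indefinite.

negative definite

The symmetric matrix of Q is A = [[-4, 3, 0, -5], [3, -3, 0, 5], [0, 0, -2, 0], [-5, 5, 0, -9]].
Leading principal minors: Δ_1 = -4, Δ_2 = 3, Δ_3 = -6, Δ_4 = 4.
The signs alternate starting with Δ_1 < 0, so by Sylvester's criterion Q is negative definite.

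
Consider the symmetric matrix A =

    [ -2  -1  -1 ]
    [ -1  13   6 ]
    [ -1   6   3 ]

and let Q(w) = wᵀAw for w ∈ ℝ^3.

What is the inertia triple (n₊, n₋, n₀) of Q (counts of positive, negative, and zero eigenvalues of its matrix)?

An LDLᵀ factorisation of A has diagonal entries -2, 27/2, 10/27.
That gives 2 positive, 1 negative pivots.

(2, 1, 0)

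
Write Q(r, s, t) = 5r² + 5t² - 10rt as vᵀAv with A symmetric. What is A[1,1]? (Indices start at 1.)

5

The coefficient of r² in Q is 5, and that is exactly A[1,1].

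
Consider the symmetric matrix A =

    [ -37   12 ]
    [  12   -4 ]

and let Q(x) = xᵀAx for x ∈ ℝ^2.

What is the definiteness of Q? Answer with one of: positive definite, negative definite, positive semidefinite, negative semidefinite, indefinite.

Leading principal minors: Δ_1 = -37, Δ_2 = 4.
The signs alternate starting with Δ_1 < 0, so by Sylvester's criterion Q is negative definite.

negative definite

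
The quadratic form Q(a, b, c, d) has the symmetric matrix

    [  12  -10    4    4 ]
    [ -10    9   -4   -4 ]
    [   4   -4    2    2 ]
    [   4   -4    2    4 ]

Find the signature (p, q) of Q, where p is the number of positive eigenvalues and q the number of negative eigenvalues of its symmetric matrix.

(3, 0)

Symmetric row and column elimination reduces A to a congruent diagonal form with pivots 12, 2/3, 0, 2.
So there are 3 positive, 1 zero pivots.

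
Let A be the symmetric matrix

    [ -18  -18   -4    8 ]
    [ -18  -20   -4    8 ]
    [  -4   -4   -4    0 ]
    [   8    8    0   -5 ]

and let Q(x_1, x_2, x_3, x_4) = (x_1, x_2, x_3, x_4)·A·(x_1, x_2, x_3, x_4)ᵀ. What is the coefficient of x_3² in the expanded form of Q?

The coefficient of x_3² is the diagonal entry A[3,3] = -4.

-4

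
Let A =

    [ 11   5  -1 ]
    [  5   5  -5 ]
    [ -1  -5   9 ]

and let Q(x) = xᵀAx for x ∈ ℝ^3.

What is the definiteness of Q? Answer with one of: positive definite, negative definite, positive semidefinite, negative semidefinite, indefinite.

Leading principal minors: Δ_1 = 11, Δ_2 = 30, Δ_3 = 40.
All leading principal minors are positive, so by Sylvester's criterion Q is positive definite.

positive definite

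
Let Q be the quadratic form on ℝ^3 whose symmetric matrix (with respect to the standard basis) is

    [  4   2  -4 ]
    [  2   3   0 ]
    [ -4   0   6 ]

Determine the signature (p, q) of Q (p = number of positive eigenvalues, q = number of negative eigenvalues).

(2, 0)

Applying the same elementary operations to the rows and columns of A produces a congruent diagonal matrix with entries 4, 2, 0.
So there are 2 positive, 1 zero pivots.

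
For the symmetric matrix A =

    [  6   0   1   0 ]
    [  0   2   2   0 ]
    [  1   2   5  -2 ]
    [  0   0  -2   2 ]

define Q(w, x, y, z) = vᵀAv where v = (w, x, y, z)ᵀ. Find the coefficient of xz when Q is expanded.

0

The coefficient of xz is A[2,4] + A[4,2] = 2·0 = 0.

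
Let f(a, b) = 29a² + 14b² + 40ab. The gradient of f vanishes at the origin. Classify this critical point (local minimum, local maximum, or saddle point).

local minimum

The Hessian at the origin is H = [[58, 40], [40, 28]].
det H = 58·28 − (40)² = 24 > 0 and H[1,1] = 58 > 0, so H is positive definite.
Therefore the origin is a local minimum.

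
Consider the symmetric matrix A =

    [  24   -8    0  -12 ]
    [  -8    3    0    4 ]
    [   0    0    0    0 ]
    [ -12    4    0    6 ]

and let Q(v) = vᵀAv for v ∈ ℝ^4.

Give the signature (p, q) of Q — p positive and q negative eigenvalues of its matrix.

(2, 0)

Symmetric row and column elimination reduces A to a congruent diagonal form with pivots 24, 1/3, 0, 0.
That gives 2 positive, 2 zero pivots.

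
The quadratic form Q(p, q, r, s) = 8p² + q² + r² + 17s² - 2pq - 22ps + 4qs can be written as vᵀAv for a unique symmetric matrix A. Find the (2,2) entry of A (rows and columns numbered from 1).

The coefficient of q² in Q is 1, and that is exactly A[2,2].

1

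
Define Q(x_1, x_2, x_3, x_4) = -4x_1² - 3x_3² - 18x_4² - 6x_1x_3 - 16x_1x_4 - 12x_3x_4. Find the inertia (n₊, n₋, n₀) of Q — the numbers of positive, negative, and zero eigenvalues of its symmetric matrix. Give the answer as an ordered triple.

Write A = [[-4, 0, -3, -8], [0, 0, 0, 0], [-3, 0, -3, -6], [-8, 0, -6, -18]].
Applying the same elementary operations to the rows and columns of A produces a congruent diagonal matrix with entries -4, 0, -3/4, -2.
So there are 3 negative, 1 zero pivots.

(0, 3, 1)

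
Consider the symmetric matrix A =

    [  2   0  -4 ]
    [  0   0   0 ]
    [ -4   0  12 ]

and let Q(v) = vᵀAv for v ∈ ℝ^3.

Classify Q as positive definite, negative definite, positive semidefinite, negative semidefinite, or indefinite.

Applying the same elementary operations to the rows and columns of A produces a congruent diagonal matrix with entries 2, 0, 4.
That gives 2 positive, 1 zero pivots.
Hence Q is positive semidefinite.

positive semidefinite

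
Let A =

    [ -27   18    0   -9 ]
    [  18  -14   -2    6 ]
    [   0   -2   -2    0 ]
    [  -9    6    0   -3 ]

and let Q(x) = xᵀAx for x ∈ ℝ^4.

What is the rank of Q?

2

Applying the same elementary operations to the rows and columns of A produces a congruent diagonal matrix with entries -27, -2, 0, 0.
That gives 2 negative, 2 zero pivots.
The rank is the number of nonzero pivots: 2.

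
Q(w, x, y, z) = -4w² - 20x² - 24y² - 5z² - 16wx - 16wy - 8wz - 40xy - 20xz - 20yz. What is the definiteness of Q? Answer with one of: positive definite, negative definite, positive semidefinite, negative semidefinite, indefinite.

negative semidefinite

The symmetric matrix is A = [[-4, -8, -8, -4], [-8, -20, -20, -10], [-8, -20, -24, -10], [-4, -10, -10, -5]].
Congruent diagonalization of A (simultaneous row and column reduction) yields pivots -4, -4, -4, 0.
Counting signs: 3 negative, 1 zero.
Hence Q is negative semidefinite.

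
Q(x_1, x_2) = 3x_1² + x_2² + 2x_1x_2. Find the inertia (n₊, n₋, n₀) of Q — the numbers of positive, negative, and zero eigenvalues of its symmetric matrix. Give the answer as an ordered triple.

(2, 0, 0)

Write A = [[3, 1], [1, 1]].
An LDLᵀ factorisation of A has diagonal entries 3, 2/3.
So there are 2 positive pivots.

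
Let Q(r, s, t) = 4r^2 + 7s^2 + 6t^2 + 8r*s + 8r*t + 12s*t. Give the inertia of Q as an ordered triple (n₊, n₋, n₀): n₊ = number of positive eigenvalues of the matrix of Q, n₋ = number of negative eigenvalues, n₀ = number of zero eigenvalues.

The associated matrix is A = [[4, 4, 4], [4, 7, 6], [4, 6, 6]].
Congruent diagonalization of A (simultaneous row and column reduction) yields pivots 4, 3, 2/3.
Counting signs: 3 positive.

(3, 0, 0)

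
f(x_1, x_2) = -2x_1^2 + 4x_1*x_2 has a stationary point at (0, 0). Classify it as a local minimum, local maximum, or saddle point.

The Hessian at the origin is H = [[-4, 4], [4, 0]].
det H = -4·0 − (4)² = -16 < 0, so H is indefinite.
Therefore the origin is a saddle point.

saddle point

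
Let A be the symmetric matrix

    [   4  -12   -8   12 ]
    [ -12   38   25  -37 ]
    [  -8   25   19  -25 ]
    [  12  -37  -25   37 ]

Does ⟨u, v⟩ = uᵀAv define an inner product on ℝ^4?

yes

Applying the same elementary operations to the rows and columns of A produces a congruent diagonal matrix with entries 4, 2, 5/2, 2/5.
Counting signs: 4 positive.
Hence Q is positive definite.
⟨·,·⟩ is an inner product exactly when A is positive definite.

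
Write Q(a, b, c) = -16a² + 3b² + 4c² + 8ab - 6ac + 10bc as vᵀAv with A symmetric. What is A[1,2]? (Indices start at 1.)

4

The coefficient of a·b in Q is 8. For a symmetric A this equals A[1,2] + A[2,1] = 2·A[1,2].
So A[1,2] = 8/2 = 4.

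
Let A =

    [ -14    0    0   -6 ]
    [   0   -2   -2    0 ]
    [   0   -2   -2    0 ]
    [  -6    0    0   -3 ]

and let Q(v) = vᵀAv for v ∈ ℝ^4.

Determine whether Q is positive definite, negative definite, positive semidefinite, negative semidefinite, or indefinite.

Applying the same elementary operations to the rows and columns of A produces a congruent diagonal matrix with entries -14, -2, 0, -3/7.
Counting signs: 3 negative, 1 zero.
Hence Q is negative semidefinite.

negative semidefinite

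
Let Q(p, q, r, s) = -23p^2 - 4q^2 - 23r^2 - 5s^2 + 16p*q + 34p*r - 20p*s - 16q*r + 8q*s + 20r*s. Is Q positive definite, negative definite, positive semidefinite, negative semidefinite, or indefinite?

negative semidefinite

The symmetric matrix is A = [[-23, 8, 17, -10], [8, -4, -8, 4], [17, -8, -23, 10], [-10, 4, 10, -5]].
Congruent diagonalization of A (simultaneous row and column reduction) yields pivots -23, -28/23, -48/7, 0.
So there are 3 negative, 1 zero pivots.
Hence Q is negative semidefinite.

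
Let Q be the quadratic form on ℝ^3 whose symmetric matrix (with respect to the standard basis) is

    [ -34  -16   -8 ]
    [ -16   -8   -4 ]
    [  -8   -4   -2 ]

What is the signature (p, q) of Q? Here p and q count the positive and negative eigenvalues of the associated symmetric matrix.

Congruent diagonalization of A (simultaneous row and column reduction) yields pivots -34, -8/17, 0.
Counting signs: 2 negative, 1 zero.

(0, 2)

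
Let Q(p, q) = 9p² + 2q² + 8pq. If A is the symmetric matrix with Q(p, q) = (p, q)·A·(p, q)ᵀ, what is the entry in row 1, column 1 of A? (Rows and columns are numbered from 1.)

9

The coefficient of p² in Q is 9, and that is exactly A[1,1].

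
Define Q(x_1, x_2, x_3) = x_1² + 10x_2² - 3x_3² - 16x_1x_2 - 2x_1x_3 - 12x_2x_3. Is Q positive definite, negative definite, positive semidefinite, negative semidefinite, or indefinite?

indefinite

The associated matrix is A = [[1, -8, -1], [-8, 10, -6], [-1, -6, -3]].
Congruent diagonalization of A (simultaneous row and column reduction) yields pivots 1, -54, -10/27.
That gives 1 positive, 2 negative pivots.
Hence Q is indefinite.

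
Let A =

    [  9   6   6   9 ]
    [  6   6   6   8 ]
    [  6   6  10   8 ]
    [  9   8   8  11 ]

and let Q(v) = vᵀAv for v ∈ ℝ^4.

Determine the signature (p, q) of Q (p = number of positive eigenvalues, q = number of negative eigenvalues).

(3, 0)

Congruent diagonalization of A (simultaneous row and column reduction) yields pivots 9, 2, 4, 0.
Counting signs: 3 positive, 1 zero.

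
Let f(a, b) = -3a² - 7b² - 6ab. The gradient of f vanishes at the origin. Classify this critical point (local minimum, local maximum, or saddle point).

The Hessian at the origin is H = [[-6, -6], [-6, -14]].
det H = -6·-14 − (-6)² = 48 > 0 and H[1,1] = -6 < 0, so H is negative definite.
Therefore the origin is a local maximum.

local maximum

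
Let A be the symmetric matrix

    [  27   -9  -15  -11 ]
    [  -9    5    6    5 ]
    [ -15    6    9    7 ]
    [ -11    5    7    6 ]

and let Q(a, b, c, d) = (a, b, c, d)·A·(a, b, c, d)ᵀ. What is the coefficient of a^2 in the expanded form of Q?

27

The coefficient of a^2 is the diagonal entry A[1,1] = 27.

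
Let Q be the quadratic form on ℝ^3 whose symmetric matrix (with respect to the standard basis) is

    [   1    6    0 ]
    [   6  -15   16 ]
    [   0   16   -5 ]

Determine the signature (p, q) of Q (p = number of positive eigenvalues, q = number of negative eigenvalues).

Congruent diagonalization of A (simultaneous row and column reduction) yields pivots 1, -51, 1/51.
So there are 2 positive, 1 negative pivots.

(2, 1)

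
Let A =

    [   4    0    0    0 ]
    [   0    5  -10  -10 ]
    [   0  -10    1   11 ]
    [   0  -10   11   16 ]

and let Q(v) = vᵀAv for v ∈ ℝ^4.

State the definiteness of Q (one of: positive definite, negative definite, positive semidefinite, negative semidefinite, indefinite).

Row-reducing A symmetrically gives the diagonal entries 4, 5, -19, 5/19.
That gives 3 positive, 1 negative pivots.
Hence Q is indefinite.

indefinite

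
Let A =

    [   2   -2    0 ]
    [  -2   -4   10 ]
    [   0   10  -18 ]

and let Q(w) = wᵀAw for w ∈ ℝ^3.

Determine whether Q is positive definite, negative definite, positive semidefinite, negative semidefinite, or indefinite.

indefinite

Symmetric row and column elimination reduces A to a congruent diagonal form with pivots 2, -6, -4/3.
That gives 1 positive, 2 negative pivots.
Hence Q is indefinite.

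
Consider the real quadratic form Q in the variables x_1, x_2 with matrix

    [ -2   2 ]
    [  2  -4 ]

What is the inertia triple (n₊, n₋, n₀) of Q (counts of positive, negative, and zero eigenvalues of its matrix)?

Congruent diagonalization of A (simultaneous row and column reduction) yields pivots -2, -2.
So there are 2 negative pivots.

(0, 2, 0)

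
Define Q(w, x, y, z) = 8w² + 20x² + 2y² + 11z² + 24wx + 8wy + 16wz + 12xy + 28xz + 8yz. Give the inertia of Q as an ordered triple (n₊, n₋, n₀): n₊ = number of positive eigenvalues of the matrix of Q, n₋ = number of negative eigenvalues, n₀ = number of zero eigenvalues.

(3, 0, 1)

Write A = [[8, 12, 4, 8], [12, 20, 6, 14], [4, 6, 2, 4], [8, 14, 4, 11]].
Row-reducing A symmetrically gives the diagonal entries 8, 2, 0, 1.
So there are 3 positive, 1 zero pivots.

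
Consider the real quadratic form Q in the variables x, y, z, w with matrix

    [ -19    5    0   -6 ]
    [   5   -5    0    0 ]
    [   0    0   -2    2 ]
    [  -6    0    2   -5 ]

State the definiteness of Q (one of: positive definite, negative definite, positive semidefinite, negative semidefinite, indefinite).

Congruent diagonalization of A (simultaneous row and column reduction) yields pivots -19, -70/19, -2, -3/7.
That gives 4 negative pivots.
Hence Q is negative definite.

negative definite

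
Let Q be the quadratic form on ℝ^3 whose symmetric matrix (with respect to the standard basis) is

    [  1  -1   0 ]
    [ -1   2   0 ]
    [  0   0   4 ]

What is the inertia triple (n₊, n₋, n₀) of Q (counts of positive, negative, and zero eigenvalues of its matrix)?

(3, 0, 0)

Symmetric row and column elimination reduces A to a congruent diagonal form with pivots 1, 1, 4.
Counting signs: 3 positive.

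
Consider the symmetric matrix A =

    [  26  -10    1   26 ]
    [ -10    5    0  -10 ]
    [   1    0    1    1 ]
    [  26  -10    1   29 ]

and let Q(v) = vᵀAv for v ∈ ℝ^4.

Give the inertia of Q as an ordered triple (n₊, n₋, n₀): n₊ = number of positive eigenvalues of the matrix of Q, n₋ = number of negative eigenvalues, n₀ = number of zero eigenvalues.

(4, 0, 0)

An LDLᵀ factorisation of A has diagonal entries 26, 15/13, 5/6, 3.
That gives 4 positive pivots.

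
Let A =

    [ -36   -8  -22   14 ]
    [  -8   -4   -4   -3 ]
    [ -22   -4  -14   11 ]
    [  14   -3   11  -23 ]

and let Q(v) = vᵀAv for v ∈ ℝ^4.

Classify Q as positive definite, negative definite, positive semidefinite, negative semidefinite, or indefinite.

Leading principal minors: Δ_1 = -36, Δ_2 = 80, Δ_3 = -16, Δ_4 = 12.
The signs alternate starting with Δ_1 < 0, so by Sylvester's criterion Q is negative definite.

negative definite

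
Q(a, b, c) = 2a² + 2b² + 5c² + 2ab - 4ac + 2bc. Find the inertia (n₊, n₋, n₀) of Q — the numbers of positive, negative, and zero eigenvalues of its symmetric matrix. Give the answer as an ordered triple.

Write A = [[2, 1, -2], [1, 2, 1], [-2, 1, 5]].
Congruent diagonalization of A (simultaneous row and column reduction) yields pivots 2, 3/2, 1/3.
That gives 3 positive pivots.

(3, 0, 0)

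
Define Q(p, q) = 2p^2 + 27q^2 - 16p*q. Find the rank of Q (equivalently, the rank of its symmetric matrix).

Write A = [[2, -8], [-8, 27]].
An LDLᵀ factorisation of A has diagonal entries 2, -5.
That gives 1 positive, 1 negative pivots.
The rank is the number of nonzero pivots: 2.

2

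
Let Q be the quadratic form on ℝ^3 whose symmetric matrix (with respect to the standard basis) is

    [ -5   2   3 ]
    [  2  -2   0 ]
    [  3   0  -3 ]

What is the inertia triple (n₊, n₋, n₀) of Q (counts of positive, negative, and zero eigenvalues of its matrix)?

Symmetric row and column elimination reduces A to a congruent diagonal form with pivots -5, -6/5, 0.
Counting signs: 2 negative, 1 zero.

(0, 2, 1)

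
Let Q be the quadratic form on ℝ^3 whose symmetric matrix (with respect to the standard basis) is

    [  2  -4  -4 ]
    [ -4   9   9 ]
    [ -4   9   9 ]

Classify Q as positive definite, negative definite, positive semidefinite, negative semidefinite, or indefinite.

positive semidefinite

Row-reducing A symmetrically gives the diagonal entries 2, 1, 0.
That gives 2 positive, 1 zero pivots.
Hence Q is positive semidefinite.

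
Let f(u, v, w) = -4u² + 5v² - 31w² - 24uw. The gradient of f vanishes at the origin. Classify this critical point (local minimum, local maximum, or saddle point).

The Hessian at the origin is H = [[-8, 0, -24], [0, 10, 0], [-24, 0, -62]].
Row-reducing H symmetrically gives the diagonal entries -8, 10, 10.
So there are 2 positive, 1 negative pivots.
H is indefinite, so the origin is a saddle point.

saddle point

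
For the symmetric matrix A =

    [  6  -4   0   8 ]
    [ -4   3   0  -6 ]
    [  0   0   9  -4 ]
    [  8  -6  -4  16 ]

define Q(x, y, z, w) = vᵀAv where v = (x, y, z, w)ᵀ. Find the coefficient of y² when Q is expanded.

The coefficient of y² is the diagonal entry A[2,2] = 3.

3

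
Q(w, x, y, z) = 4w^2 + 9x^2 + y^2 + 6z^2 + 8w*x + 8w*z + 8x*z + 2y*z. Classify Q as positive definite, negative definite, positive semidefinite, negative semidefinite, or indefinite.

positive definite

Write A = [[4, 4, 0, 4], [4, 9, 0, 4], [0, 0, 1, 1], [4, 4, 1, 6]].
Congruent diagonalization of A (simultaneous row and column reduction) yields pivots 4, 5, 1, 1.
That gives 4 positive pivots.
Hence Q is positive definite.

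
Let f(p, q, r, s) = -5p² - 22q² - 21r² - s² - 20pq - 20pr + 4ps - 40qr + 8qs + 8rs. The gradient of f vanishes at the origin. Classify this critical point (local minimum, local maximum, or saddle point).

The Hessian at the origin is H = [[-10, -20, -20, 4], [-20, -44, -40, 8], [-20, -40, -42, 8], [4, 8, 8, -2]].
Row-reducing H symmetrically gives the diagonal entries -10, -4, -2, -2/5.
That gives 4 negative pivots.
H is negative definite, so the origin is a strict local maximum.

local maximum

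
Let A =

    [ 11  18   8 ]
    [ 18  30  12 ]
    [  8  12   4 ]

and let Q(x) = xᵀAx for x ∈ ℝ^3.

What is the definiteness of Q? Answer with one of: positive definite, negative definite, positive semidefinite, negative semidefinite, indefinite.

indefinite

Symmetric row and column elimination reduces A to a congruent diagonal form with pivots 11, 6/11, -4.
Counting signs: 2 positive, 1 negative.
Hence Q is indefinite.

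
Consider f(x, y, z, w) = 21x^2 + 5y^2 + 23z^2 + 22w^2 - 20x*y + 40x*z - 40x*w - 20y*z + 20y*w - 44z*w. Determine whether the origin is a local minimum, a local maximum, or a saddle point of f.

The Hessian at the origin is H = [[42, -20, 40, -40], [-20, 10, -20, 20], [40, -20, 46, -44], [-40, 20, -44, 44]].
An LDLᵀ factorisation of H has diagonal entries 42, 10/21, 6, 4/3.
So there are 4 positive pivots.
H is positive definite, so the origin is a strict local minimum.

local minimum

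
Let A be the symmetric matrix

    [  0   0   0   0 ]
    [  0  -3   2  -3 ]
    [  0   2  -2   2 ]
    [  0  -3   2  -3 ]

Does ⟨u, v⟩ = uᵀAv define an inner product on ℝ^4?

no

Applying the same elementary operations to the rows and columns of A produces a congruent diagonal matrix with entries 0, -3, -2/3, 0.
That gives 2 negative, 2 zero pivots.
Hence Q is negative semidefinite.
⟨·,·⟩ is an inner product exactly when A is positive definite.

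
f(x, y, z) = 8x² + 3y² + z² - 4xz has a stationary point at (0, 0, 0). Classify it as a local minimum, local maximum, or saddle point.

The Hessian at the origin is H = [[16, 0, -4], [0, 6, 0], [-4, 0, 2]].
Row-reducing H symmetrically gives the diagonal entries 16, 6, 1.
That gives 3 positive pivots.
H is positive definite, so the origin is a strict local minimum.

local minimum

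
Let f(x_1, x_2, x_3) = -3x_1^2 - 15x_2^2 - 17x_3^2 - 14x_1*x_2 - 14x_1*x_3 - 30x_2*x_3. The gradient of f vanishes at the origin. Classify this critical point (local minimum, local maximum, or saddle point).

The Hessian at the origin is H = [[-6, -14, -14], [-14, -30, -30], [-14, -30, -34]].
Symmetric row and column elimination reduces H to a congruent diagonal form with pivots -6, 8/3, -4.
Counting signs: 1 positive, 2 negative.
H is indefinite, so the origin is a saddle point.

saddle point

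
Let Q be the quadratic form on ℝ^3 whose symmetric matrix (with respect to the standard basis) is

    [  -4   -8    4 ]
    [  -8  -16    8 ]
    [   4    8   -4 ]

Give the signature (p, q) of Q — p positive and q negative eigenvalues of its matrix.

(0, 1)

Row-reducing A symmetrically gives the diagonal entries -4, 0, 0.
Counting signs: 1 negative, 2 zero.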